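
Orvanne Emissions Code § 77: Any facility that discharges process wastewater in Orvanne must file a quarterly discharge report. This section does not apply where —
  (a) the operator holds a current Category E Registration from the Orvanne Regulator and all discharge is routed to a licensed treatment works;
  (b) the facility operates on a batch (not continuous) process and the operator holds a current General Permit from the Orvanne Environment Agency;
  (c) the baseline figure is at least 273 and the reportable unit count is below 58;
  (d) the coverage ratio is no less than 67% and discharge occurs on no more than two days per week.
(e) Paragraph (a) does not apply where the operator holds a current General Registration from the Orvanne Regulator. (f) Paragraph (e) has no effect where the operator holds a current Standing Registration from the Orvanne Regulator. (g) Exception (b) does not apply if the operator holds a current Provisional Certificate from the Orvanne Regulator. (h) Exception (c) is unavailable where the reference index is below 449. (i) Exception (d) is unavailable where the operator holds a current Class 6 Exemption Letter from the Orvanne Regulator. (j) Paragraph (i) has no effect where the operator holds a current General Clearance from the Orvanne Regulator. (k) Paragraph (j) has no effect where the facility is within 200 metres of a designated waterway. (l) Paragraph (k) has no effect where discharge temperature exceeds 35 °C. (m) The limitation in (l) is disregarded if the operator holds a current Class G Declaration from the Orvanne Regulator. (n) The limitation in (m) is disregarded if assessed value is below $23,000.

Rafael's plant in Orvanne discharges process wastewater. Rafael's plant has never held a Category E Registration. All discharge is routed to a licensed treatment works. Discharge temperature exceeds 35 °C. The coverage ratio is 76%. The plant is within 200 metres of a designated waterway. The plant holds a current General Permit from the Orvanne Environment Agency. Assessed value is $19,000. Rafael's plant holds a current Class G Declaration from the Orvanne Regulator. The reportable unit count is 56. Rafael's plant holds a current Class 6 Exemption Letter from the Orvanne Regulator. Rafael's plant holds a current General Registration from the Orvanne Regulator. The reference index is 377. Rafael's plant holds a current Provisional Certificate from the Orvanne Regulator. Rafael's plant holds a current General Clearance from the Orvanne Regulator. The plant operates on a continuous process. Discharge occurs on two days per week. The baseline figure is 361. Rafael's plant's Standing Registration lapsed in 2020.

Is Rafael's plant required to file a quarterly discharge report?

No — exception (d) applies; Rafael's plant is not required to file a quarterly discharge report.

Exception (a) does not apply: there is no Category E Registration in force.
Exception (b) fails — the facility operates on a continuous process.
Exception (c) is satisfied on its face — the baseline figure is 361, meeting the 273 threshold; the reportable unit count is 56, below the 58 limit. But: (h) operates against (c): the reference index is 377, below the 449 limit. Exception (c) does not apply.
Exception (d) is satisfied on its face — the coverage ratio is 76%, meeting the 67% threshold; discharge occurs on no more than two days per week. As to paragraphs (i)–(n): (i) is triggered (a current Class 6 Exemption Letter is held), but yields to (j): (j) operates against (i): a current General Clearance is held. (k) would limit (j) — the plant is within 200 m of a designated waterway — but (l) sets (k) aside: (l) operates — discharge temperature exceeds 35 °C. (m) applies (a current Class G Declaration is held), but is overridden by (n): (n) is triggered — assessed value is $19,000, below the $23,000 limit. Exception (d) stands.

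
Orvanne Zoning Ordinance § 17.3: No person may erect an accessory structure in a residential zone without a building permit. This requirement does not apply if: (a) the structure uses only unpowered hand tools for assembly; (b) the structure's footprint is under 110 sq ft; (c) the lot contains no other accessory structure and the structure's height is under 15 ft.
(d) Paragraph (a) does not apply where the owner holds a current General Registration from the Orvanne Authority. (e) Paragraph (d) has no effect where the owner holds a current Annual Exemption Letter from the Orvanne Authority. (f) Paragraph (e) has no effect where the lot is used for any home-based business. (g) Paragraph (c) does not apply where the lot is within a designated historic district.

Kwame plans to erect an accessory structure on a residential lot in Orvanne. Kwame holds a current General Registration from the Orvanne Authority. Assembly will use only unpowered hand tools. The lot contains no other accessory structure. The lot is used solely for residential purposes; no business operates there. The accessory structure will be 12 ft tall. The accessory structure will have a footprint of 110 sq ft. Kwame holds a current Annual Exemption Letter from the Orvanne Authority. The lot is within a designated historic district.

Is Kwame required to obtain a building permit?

Exception (a) is satisfied on its face — assembly uses only hand tools. As to paragraphs (d)–(f): (d) is engaged (a current General Registration is held), but is displaced by (e): (e) operates against (d): a current Annual Exemption Letter is held. (f), which would lift (e), is inapplicable — the lot is solely residential. So (a) applies.
Exception (b) requires that the structure's footprint is under 110 sq ft; but the structure's footprint is 110 sq ft, not under 110 sq ft, so (b) is unavailable.
All of (c)'s requirements are met (the lot has no other accessory structure; the structure's height is 12 ft, under the 15 ft limit). However, paragraph (g) must be considered: (g) operates against (c): the lot is in a historic district. Exception (c) does not apply.

No — exception (a) applies; Kwame does not need a building permit.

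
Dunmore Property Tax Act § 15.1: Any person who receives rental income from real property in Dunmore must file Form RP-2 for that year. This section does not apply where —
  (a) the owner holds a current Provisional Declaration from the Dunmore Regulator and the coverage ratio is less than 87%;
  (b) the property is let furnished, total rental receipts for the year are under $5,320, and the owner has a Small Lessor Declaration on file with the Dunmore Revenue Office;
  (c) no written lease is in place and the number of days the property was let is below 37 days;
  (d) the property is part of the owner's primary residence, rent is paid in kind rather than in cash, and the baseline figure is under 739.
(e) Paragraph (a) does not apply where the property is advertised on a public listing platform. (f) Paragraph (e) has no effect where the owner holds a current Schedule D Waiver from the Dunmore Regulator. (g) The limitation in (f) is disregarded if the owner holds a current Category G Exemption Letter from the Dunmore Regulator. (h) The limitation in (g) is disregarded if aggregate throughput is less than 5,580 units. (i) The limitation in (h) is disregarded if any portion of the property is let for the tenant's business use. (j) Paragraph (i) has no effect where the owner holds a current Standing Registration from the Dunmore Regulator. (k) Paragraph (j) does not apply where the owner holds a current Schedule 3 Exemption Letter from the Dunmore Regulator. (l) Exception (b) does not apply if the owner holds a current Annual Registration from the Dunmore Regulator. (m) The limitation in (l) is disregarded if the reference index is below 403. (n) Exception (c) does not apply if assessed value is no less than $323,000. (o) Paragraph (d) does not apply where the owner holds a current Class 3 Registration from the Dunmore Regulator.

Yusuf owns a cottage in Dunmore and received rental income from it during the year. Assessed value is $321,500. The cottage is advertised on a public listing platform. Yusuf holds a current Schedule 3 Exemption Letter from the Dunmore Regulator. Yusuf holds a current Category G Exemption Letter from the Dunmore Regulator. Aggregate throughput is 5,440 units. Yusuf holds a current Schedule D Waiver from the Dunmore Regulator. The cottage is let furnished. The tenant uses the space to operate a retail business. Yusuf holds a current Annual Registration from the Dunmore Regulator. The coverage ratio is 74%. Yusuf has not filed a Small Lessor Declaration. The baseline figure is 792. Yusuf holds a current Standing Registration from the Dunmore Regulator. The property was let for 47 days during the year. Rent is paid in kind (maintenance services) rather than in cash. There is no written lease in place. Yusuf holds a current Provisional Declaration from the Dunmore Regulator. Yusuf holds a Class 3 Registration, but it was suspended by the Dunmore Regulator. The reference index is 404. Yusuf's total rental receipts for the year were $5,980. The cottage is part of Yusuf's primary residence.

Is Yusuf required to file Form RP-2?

Yes — Yusuf must file Form RP-2.

Exception (a) is satisfied on its face — a current Provisional Declaration is held; the coverage ratio is 74%, less than the 87% limit. But: (e) operates — the property is publicly advertised. (f) operates (a current Schedule D Waiver is held), but is set aside by (g): (g) is triggered — a current Category G Exemption Letter is held. (h) is engaged (aggregate throughput is 5,440 units, less than the 5,580 units limit), but is itself disapplied by (i): (i) operates — the space is let for business use. (j) is engaged (a current Standing Registration is held), but is set aside by (k): (k) operates against (j): a current Schedule 3 Exemption Letter is held. (a) is therefore removed.
Exception (b) requires that total rental receipts for the year are under $5,320; but total rental receipts for the year are $5,980, not under $5,320, so (b) is unavailable.
Exception (c) does not apply: the number of days the property was let is 47 days, not below 37 days.
Exception (d) does not apply: the baseline figure is 792, not under 739.
No exception applies. The general rule governs.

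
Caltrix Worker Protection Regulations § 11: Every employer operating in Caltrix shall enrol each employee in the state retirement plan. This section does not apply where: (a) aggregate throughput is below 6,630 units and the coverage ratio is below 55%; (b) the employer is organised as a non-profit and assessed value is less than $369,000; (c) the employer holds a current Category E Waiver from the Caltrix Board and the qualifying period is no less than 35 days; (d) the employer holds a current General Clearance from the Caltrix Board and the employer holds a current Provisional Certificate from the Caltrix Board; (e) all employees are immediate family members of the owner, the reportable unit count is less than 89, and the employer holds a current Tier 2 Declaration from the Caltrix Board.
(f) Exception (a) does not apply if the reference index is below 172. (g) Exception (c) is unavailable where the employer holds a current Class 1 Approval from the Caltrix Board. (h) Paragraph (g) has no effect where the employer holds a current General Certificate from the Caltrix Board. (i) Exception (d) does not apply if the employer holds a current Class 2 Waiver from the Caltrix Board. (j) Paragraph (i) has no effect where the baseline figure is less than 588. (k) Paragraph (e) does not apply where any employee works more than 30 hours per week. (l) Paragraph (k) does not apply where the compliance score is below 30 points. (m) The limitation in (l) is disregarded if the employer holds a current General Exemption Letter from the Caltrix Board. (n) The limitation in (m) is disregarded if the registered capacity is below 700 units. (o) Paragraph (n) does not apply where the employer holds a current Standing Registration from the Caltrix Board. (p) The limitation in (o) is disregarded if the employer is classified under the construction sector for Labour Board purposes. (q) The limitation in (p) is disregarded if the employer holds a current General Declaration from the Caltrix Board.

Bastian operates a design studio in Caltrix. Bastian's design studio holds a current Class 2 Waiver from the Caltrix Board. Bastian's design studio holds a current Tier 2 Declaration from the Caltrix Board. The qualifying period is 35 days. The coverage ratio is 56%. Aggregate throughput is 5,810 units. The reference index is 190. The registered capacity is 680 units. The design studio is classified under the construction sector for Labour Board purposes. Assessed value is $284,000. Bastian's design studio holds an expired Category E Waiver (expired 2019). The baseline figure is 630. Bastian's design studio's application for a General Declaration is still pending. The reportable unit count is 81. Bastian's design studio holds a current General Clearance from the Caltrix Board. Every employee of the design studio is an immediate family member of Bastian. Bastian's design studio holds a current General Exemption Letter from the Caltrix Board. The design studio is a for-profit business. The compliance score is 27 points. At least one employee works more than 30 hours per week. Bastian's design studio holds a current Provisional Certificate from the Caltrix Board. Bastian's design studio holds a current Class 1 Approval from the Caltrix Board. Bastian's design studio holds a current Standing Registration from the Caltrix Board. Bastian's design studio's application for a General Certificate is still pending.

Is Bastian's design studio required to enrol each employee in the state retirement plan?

No — exception (e) applies; Bastian's design studio is not required to enrol each employee in the state retirement plan.

Exception (a) fails — the coverage ratio is 56%, not below 55%.
Exception (b) requires that the employer is organised as a non-profit; but the employer is for-profit, so (b) is unavailable.
Exception (c) does not apply: no current Category E Waiver is held.
All of (d)'s requirements are met (a current General Clearance is held; a current Provisional Certificate is held). But applying paragraphs (i)–(j): (i) operates — a current Class 2 Waiver is held. (j) is not engaged (the baseline figure is 630, not less than 588), so (i) stands. So (d) is unavailable.
Exception (e) is satisfied on its face — every employee is an immediate family member; the reportable unit count is 81, less than the 89 limit; a current Tier 2 Declaration is held. As to paragraphs (k)–(q): (k) would limit (e) — at least one employee exceeds 30 hours/week — but (l) sets (k) aside: (l) operates against (k): the compliance score is 27 points, below the 30 points limit. (m) would limit (l) — a current General Exemption Letter is held — but (n) sets (m) aside: (n) operates against (m): the registered capacity is 680 units, below the 700 units limit. (o) is engaged (a current Standing Registration is held), but is overridden by (p): (p) operates against (o): the design studio is classified under the construction sector. (q), which would lift (p), is not triggered — there is no General Declaration in force. So (e) applies.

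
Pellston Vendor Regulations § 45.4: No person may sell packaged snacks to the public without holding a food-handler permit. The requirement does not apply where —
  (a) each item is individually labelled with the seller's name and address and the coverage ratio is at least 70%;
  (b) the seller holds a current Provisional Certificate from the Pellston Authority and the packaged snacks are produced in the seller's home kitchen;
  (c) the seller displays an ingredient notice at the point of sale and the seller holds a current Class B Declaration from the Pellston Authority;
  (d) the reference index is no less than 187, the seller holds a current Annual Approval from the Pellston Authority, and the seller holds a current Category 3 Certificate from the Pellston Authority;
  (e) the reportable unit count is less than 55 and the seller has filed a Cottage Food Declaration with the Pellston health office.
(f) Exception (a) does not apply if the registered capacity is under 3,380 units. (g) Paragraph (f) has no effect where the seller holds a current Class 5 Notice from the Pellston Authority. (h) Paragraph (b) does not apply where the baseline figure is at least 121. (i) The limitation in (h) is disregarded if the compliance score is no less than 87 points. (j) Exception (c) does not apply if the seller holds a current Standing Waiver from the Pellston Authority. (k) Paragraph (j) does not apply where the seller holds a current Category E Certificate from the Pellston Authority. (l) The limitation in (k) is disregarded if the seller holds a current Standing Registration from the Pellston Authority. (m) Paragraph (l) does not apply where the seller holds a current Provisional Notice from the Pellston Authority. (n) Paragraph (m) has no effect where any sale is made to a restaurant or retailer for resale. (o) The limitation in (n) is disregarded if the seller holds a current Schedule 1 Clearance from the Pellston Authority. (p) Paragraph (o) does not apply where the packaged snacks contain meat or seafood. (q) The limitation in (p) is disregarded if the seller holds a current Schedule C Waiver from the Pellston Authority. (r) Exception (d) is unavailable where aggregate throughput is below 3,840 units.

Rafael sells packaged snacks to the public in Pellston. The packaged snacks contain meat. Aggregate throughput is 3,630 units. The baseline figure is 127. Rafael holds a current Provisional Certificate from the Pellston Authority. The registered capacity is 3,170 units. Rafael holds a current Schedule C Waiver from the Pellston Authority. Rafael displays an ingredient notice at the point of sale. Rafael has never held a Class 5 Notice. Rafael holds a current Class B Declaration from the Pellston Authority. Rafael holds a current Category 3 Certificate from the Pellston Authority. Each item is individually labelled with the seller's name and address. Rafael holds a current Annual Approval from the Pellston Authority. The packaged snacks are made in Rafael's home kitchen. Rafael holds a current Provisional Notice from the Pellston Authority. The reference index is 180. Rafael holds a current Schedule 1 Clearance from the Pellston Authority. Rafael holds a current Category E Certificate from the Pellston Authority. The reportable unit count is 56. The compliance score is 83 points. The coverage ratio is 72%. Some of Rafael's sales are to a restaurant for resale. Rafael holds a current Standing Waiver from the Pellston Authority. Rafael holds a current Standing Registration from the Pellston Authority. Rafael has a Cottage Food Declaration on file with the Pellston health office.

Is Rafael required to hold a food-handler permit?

All of (a)'s requirements are met (items are individually labelled; the coverage ratio is 72%, meeting the 70% threshold). Turning to paragraphs (f)–(g): (f) applies — the registered capacity is 3,170 units, under the 3,380 units limit. (g), which would lift (f), is inapplicable — the Class 5 Notice is not current. So (a) is unavailable.
All of (b)'s requirements are met (a current Provisional Certificate is held; the packaged snacks are home-kitchen produced). But: (h) operates against (b): the baseline figure is 127, meeting the 121 threshold. (i) does not operate here (the compliance score is 83 points, short of 87 points), so (h) stands. (b) is therefore removed.
Exception (c)'s conditions are all satisfied: an ingredient notice is displayed; a current Class B Declaration is held. Considering the limiting provisions: (j) would limit (c) — a current Standing Waiver is held — but (k) sets (j) aside: (k) is triggered — a current Category E Certificate is held. (l) operates (a current Standing Registration is held), but yields to (m): (m) operates against (l): a current Provisional Notice is held. (n) is triggered (some sales are to a restaurant for resale), but is displaced by (o): (o) applies — a current Schedule 1 Clearance is held. (p) would limit (o) — the packaged snacks contain meat — but (q) sets (p) aside: (q) operates — a current Schedule C Waiver is held. (c) remains available.
Exception (d) requires that the reference index is no less than 187; but the reference index is 180, short of 187, so (d) is unavailable.
Exception (e) requires that the reportable unit count is less than 55; but the reportable unit count is 56, not less than 55, so (e) is unavailable.

No — exception (c) applies; Rafael is not required to hold a food-handler permit.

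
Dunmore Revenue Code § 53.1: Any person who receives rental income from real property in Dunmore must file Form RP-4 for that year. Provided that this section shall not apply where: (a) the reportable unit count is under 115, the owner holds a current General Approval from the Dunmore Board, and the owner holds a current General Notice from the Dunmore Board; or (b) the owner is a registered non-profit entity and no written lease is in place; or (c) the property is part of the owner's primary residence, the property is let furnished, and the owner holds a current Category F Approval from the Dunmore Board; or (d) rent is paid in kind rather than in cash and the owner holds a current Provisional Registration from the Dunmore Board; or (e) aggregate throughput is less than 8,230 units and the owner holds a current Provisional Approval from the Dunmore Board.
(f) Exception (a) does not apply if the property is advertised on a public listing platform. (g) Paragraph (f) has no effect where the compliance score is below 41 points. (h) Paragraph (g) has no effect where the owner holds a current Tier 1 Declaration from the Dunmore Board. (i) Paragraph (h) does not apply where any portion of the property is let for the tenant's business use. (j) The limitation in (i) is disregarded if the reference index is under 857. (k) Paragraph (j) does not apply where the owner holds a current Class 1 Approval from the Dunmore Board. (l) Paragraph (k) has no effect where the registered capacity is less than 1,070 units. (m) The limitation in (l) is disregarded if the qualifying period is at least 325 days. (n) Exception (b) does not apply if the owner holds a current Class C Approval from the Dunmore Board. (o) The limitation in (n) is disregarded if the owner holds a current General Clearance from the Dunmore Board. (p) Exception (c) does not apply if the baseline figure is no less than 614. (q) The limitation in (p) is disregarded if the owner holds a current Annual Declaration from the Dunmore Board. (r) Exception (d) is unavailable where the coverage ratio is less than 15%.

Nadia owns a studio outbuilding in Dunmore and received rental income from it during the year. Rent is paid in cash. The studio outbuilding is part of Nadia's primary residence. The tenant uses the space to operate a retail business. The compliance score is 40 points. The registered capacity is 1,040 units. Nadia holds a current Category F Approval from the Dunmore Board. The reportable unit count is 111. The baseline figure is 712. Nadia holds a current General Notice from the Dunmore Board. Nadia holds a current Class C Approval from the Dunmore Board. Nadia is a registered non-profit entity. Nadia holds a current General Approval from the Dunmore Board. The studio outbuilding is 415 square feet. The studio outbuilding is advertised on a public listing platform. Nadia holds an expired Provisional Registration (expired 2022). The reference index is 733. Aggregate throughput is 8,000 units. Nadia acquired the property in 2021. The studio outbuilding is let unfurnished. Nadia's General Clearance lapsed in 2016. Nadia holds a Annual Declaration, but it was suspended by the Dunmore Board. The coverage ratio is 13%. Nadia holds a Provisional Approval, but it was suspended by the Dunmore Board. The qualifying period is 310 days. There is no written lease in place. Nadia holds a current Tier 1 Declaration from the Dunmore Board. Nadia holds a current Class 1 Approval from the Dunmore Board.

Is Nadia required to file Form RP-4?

Exception (a) is satisfied on its face — the reportable unit count is 111, under the 115 limit; a current General Approval is held; a current General Notice is held. But: (f) operates — the property is publicly advertised. (g) is engaged (the compliance score is 40 points, below the 41 points limit), but is set aside by (h): (h) operates against (g): a current Tier 1 Declaration is held. (i) applies (the space is let for business use), but yields to (j): (j) operates against (i): the reference index is 733, under the 857 limit. (k) applies (a current Class 1 Approval is held), but is displaced by (l): (l) applies — the registered capacity is 1,040 units, less than the 1,070 units limit. (m), which would lift (l), is not triggered — the qualifying period is 310 days, short of 325 days. So (a) is unavailable.
All of (b)'s requirements are met (Nadia is a registered non-profit; there is no written lease). But applying paragraphs (n)–(o): (n) is triggered — a current Class C Approval is held. (o), which would lift (n), is not triggered — there is no General Clearance in force. Exception (b) does not apply.
Exception (c) does not apply: the property is let unfurnished.
Exception (d) fails — rent is paid in cash.
Exception (e) does not apply: the Provisional Approval is not current.
None of the exceptions is available; § 53.1 applies in full.

Yes — Nadia must file Form RP-4.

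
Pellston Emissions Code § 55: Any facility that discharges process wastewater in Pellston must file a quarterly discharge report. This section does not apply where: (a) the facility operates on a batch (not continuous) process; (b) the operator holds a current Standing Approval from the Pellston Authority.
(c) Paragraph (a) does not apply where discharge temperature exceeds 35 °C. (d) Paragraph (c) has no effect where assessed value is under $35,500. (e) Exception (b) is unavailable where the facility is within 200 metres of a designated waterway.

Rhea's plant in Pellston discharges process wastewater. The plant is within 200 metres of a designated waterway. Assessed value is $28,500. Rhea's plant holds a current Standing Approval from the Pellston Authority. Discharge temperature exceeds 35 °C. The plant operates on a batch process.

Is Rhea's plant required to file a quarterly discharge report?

No — exception (a) applies; Rhea's plant is not required to file a quarterly discharge report.

Exception (a): the facility operates on a batch process — every condition holds. As to paragraphs (c)–(d): (c) is engaged (discharge temperature exceeds 35 °C), but is overridden by (d): (d) operates against (c): assessed value is $28,500, under the $35,500 limit. So (a) applies.
All of (b)'s requirements are met (a current Standing Approval is held). However, paragraph (e) must be considered: (e) is engaged — the plant is within 200 m of a designated waterway. (b) is therefore removed.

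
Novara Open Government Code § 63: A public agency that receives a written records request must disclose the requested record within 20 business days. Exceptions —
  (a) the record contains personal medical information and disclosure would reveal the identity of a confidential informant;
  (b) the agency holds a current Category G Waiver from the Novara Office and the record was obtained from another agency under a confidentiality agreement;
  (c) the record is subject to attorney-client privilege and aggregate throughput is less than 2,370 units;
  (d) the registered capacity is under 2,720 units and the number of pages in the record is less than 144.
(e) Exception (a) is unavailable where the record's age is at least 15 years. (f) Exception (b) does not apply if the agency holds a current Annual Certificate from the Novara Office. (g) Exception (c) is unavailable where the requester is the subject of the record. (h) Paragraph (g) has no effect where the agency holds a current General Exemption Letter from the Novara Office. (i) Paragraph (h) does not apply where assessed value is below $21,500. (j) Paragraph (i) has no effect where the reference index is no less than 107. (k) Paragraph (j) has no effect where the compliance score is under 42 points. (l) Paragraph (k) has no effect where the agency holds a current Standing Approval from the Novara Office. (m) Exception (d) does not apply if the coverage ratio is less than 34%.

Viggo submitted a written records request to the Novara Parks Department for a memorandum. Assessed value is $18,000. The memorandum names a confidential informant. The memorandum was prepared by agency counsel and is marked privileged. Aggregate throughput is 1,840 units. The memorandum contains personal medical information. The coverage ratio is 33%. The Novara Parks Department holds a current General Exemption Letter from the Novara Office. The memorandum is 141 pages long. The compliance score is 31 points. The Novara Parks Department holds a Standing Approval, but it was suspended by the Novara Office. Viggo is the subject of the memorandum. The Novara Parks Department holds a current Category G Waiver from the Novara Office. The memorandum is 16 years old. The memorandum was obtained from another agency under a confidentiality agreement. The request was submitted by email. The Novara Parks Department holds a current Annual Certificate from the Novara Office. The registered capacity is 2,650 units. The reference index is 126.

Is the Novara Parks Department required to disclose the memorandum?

Exception (a): the memorandum contains personal medical information; the memorandum names a confidential informant — every condition holds. Turning to paragraph (e): (e) operates — the record's age is 16 years, meeting the 15 years threshold. Exception (a) does not apply.
Exception (b)'s conditions are all satisfied: a current Category G Waiver is held; the memorandum was obtained under a confidentiality agreement. But applying paragraph (f): (f) is triggered — a current Annual Certificate is held. (b) is therefore removed.
Exception (c)'s conditions are all satisfied: the memorandum is privileged; aggregate throughput is 1,840 units, less than the 2,370 units limit. However, paragraphs (g)–(l) must be considered: (g) operates against (c): Viggo is the subject of the memorandum. (h) applies (a current General Exemption Letter is held), but yields to (i): (i) is engaged — assessed value is $18,000, below the $21,500 limit. (j) operates (the reference index is 126, meeting the 107 threshold), but is overridden by (k): (k) operates — the compliance score is 31 points, under the 42 points limit. (l) is not engaged (there is no Standing Approval in force), so (k) stands. (c) is therefore removed.
All of (d)'s requirements are met (the registered capacity is 2,650 units, under the 2,720 units limit; the number of pages in the record is 141, less than the 144 limit). But applying paragraph (m): (m) applies — the coverage ratio is 33%, less than the 34% limit. So (d) is unavailable.
Every exception is unavailable, so the rule governs.

Yes — the Novara Parks Department must disclose the memorandum.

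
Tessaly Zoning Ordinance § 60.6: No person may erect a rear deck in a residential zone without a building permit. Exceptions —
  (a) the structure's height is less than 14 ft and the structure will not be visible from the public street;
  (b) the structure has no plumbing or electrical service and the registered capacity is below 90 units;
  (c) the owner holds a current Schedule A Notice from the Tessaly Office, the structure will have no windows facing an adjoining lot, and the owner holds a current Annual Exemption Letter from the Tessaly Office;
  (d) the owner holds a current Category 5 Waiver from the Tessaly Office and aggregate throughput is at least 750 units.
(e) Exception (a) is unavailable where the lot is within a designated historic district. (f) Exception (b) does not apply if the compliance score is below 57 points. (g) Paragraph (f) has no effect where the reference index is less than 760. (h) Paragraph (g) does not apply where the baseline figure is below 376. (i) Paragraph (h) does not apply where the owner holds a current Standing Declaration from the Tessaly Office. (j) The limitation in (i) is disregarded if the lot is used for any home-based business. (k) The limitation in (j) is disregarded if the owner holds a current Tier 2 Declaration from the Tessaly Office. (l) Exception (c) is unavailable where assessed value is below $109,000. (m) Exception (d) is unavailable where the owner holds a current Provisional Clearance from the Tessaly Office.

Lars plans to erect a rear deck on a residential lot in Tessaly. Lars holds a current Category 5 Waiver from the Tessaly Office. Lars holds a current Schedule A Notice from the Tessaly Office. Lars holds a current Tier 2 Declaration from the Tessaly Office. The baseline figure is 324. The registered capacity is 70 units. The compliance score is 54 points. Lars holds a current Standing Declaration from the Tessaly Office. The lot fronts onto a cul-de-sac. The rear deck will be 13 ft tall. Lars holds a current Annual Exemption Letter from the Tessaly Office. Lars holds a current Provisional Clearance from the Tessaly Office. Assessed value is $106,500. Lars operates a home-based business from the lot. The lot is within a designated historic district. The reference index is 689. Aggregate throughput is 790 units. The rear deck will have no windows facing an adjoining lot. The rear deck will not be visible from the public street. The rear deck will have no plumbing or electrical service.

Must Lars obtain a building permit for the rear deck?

No — exception (b) applies; Lars does not need a building permit.

Exception (a)'s conditions are all satisfied: the structure's height is 13 ft, less than the 14 ft limit; the structure will not be visible from the street. But: (e) applies — the lot is in a historic district. So (a) is unavailable.
Exception (b) is satisfied on its face — there is no plumbing or electrical service; the registered capacity is 70 units, below the 90 units limit. As to paragraphs (f)–(k): (f) would limit (b) — the compliance score is 54 points, below the 57 points limit — but (g) sets (f) aside: (g) operates against (f): the reference index is 689, less than the 760 limit. (h) would limit (g) — the baseline figure is 324, below the 376 limit — but (i) sets (h) aside: (i) operates against (h): a current Standing Declaration is held. (j) would limit (i) — a home-based business operates on the lot — but (k) sets (j) aside: (k) operates against (j): a current Tier 2 Declaration is held. (b) remains available.
All of (c)'s requirements are met (a current Schedule A Notice is held; no windows face an adjoining lot; a current Annual Exemption Letter is held). However, paragraph (l) must be considered: (l) operates against (c): assessed value is $106,500, below the $109,000 limit. Exception (c) does not apply.
Exception (d)'s conditions are all satisfied: a current Category 5 Waiver is held; aggregate throughput is 790 units, meeting the 750 units threshold. Turning to paragraph (m): (m) operates against (d): a current Provisional Clearance is held. Exception (d) does not apply.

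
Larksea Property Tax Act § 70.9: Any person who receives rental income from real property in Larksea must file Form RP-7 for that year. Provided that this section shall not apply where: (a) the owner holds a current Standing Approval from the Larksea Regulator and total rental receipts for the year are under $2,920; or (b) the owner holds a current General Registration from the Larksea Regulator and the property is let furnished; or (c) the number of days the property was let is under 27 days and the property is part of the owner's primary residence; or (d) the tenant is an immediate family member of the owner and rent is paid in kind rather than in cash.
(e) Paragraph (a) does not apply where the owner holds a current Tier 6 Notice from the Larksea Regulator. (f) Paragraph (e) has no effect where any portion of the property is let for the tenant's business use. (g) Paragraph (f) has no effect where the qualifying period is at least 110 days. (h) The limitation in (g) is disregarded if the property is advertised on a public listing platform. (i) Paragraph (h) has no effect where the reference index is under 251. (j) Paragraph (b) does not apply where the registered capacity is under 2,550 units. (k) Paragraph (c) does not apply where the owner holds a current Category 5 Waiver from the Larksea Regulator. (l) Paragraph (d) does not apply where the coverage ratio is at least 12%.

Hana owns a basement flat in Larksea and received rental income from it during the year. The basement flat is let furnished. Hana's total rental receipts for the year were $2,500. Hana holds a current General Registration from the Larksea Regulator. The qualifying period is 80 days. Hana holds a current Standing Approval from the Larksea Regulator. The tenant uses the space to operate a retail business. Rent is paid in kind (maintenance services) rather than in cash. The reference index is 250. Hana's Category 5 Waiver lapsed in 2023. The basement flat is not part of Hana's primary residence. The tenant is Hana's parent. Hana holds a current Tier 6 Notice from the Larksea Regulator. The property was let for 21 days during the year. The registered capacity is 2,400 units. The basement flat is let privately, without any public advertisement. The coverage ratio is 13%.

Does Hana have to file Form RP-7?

Exception (a) is satisfied on its face — a current Standing Approval is held; total rental receipts for the year are $2,500, under the $2,920 limit. Considering the limiting provisions: (e) would limit (a) — a current Tier 6 Notice is held — but (f) sets (e) aside: (f) operates — the space is let for business use. (g) is not engaged (the qualifying period is 80 days, short of 110 days), so (f) stands. (a) remains available.
All of (b)'s requirements are met (a current General Registration is held; the property is let furnished). But applying paragraph (j): (j) operates against (b): the registered capacity is 2,400 units, under the 2,550 units limit. Exception (b) does not apply.
Exception (c) does not apply: the basement flat is not part of the primary residence.
Exception (d)'s conditions are all satisfied: the tenant is an immediate family member; rent is paid in kind. Turning to paragraph (l): (l) is triggered — the coverage ratio is 13%, meeting the 12% threshold. So (d) is unavailable.

No — exception (a) applies; Hana is not required to file Form RP-7.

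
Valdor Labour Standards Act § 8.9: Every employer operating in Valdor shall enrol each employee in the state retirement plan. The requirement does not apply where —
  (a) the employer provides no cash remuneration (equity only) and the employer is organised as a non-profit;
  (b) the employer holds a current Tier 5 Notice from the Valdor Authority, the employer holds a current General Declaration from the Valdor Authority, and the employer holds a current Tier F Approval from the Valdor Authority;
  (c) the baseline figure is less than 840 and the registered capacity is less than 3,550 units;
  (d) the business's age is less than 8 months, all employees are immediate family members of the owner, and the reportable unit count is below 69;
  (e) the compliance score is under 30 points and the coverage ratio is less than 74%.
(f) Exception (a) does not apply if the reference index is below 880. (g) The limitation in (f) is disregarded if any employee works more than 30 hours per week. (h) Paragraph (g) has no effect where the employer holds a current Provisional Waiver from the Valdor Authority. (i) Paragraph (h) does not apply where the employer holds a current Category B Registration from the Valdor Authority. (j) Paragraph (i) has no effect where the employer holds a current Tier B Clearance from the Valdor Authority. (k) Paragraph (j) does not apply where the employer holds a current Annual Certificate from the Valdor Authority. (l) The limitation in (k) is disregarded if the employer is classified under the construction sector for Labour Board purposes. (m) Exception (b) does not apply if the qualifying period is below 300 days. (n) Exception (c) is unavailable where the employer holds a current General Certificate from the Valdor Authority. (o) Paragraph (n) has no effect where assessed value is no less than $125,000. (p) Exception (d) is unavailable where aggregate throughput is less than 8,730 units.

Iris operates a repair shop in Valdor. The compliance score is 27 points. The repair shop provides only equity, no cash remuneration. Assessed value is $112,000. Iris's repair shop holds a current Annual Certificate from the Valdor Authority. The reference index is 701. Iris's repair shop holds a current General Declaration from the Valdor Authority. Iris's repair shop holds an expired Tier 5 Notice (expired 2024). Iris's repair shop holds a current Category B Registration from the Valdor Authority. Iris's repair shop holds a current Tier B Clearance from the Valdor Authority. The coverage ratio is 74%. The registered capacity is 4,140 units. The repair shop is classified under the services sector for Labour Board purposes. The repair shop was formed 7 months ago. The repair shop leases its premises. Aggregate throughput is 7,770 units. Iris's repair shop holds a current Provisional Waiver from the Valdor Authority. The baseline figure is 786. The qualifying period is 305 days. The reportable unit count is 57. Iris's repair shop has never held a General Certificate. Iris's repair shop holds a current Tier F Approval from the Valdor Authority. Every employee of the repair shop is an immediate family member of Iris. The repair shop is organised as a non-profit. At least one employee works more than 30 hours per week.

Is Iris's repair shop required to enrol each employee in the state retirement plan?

No — exception (a) applies; Iris's repair shop is not required to enrol each employee in the state retirement plan.

All of (a)'s requirements are met (remuneration is equity-only; the employer is a non-profit). Considering the limiting provisions: (f) would limit (a) — the reference index is 701, below the 880 limit — but (g) sets (f) aside: (g) operates against (f): at least one employee exceeds 30 hours/week. (h) would limit (g) — a current Provisional Waiver is held — but (i) sets (h) aside: (i) operates against (h): a current Category B Registration is held. (j) would limit (i) — a current Tier B Clearance is held — but (k) sets (j) aside: (k) operates — a current Annual Certificate is held. (l) is not triggered (the repair shop is classified under the services sector), so (k) stands. So (a) applies.
Exception (b) fails — the Tier 5 Notice is not current.
Exception (c) fails — the registered capacity is 4,140 units, not less than 3,550 units.
All of (d)'s requirements are met (the business's age is 7 months, less than the 8 months limit; every employee is an immediate family member; the reportable unit count is 57, below the 69 limit). But: (p) operates against (d): aggregate throughput is 7,770 units, less than the 8,730 units limit. Exception (d) does not apply.
Exception (e) does not apply: the coverage ratio is 74%, not less than 74%.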